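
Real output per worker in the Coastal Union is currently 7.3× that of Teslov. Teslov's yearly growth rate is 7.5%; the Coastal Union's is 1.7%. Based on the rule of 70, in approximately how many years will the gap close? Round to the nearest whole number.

Teslov gains on the Coastal Union at 7.5% − 1.7% = 5.8 points a year.
At that relative rate the gap halves every 70/5.8 ≈ 12.07 years.
A 7.3× gap takes log₂(7.3) ≈ 2.87 halvings to close: 2.87 × 12.07 ≈ 35 years.

35 years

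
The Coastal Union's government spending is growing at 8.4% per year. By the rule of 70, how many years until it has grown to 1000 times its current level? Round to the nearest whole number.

≈ 83 years

At 8.4% it doubles every 70/8.4 ≈ 8.33 years.
Reaching 1000× takes log₂(1000) ≈ 9.97 doublings.
9.97 × 8.33 ≈ 83 years.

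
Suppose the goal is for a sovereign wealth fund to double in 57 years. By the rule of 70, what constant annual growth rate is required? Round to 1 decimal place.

about 1.2%

70 / 57 ≈ 1.23, so about 1.2% annually.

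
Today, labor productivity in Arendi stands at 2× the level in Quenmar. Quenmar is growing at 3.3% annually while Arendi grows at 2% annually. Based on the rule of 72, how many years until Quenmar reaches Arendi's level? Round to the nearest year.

Quenmar gains on Arendi at 3.3% − 2% = 1.3 points a year.
At that relative rate the gap halves every 72/1.3 ≈ 55.38 years.
A 2× gap closes after 1 halving: 1 × 55.38 ≈ 55 years.

55 years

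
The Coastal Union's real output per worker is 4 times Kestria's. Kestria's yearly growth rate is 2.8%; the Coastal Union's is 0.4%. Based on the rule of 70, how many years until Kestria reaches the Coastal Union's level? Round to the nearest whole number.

The growth-rate gap is 2.8% − 0.4% = 2.4 percentage points.
So the ratio between them halves every 70/2.4 ≈ 29.17 years.
A 4 times gap closes after 2 halvings: 2 × 29.17 ≈ 58 years.

about 58 years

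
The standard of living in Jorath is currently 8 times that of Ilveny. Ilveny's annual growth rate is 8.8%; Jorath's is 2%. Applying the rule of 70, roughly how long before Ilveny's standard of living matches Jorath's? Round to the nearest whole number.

Ilveny gains on Jorath at 8.8% − 2% = 6.8 points a year.
At that relative rate the gap halves every 70/6.8 ≈ 10.29 years.
An 8 times gap closes after 3 halvings: 3 × 10.29 ≈ 31 years.

roughly 31 years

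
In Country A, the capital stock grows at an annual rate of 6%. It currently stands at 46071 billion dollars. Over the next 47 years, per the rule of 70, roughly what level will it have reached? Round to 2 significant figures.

roughly 750000 billion dollars

It doubles every 70/6 ≈ 11.67 years, so 47 years is 4.03 doublings.
2^4.03 ≈ 16.34; 46071 × 16.34 ≈ 750000 billion dollars.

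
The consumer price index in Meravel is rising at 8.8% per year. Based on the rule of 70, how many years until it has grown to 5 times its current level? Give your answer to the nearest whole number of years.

roughly 18 years

One doubling takes 70/8.8 = 7.95 years.
Reaching 5× takes log₂(5) ≈ 2.32 doublings.
2.32 × 7.95 ≈ 18 years.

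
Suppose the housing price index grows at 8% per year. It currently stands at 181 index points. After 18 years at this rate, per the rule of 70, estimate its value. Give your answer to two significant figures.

≈ 750 index points

It doubles every 70/8 ≈ 8.75 years, so 18 years is 2.06 doublings.
2^2.06 ≈ 4.17; 181 × 4.17 ≈ 750 index points.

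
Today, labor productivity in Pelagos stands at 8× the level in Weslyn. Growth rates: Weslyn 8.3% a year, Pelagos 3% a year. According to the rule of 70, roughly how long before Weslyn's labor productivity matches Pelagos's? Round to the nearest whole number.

The growth-rate gap is 8.3% − 3% = 5.3 percentage points.
So the ratio between them halves every 70/5.3 ≈ 13.21 years.
An 8× gap closes after 3 halvings: 3 × 13.21 ≈ 40 years.

around 40 years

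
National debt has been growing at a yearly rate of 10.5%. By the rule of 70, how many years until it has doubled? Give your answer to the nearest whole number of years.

At 10.5%, doubling takes about 70/10.5 = 6.67 years.

roughly 7 years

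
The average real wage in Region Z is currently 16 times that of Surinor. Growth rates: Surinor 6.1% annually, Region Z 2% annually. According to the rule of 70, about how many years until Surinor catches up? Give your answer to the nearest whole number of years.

What matters is the difference: 4.1 pp.
Rule of 70 on the gap: the ratio halves every 70/4.1 ≈ 17.07 years.
A 16 times gap closes after 4 halvings: 4 × 17.07 ≈ 68 years.

68 years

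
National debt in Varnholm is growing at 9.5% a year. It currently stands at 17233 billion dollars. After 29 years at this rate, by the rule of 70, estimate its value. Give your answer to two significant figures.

approximately 260000 billion dollars

It doubles every 70/9.5 ≈ 7.37 years, so 29 years is 3.93 doublings.
2^3.93 ≈ 15.24; 17233 × 15.24 ≈ 260000 billion dollars.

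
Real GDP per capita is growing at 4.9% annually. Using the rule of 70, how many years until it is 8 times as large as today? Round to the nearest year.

One doubling takes 70/4.9 = 14.29 years.
Getting to 8× needs 3 doublings: 3 × 14.29 ≈ 43 years.

≈ 43 years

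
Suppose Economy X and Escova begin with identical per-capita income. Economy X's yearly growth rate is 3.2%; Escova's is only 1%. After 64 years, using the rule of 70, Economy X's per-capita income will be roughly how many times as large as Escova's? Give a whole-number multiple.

4 times

Economy X pulls ahead at 2.2 pp per year, so the ratio doubles every 70/2.2 ≈ 31.82 years.
In 64 years that's 2.01 doublings: 2^2.01 ≈ 4.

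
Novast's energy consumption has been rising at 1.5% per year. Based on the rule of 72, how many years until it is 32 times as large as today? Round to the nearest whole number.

At 1.5% it doubles every 72/1.5 ≈ 48.00 years.
Getting to 32× needs 5 doublings: 5 × 48.00 ≈ 240 years.

roughly 240 years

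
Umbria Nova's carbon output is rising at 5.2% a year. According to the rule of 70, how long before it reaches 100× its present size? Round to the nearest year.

One doubling takes 70/5.2 = 13.46 years.
Reaching 100× takes log₂(100) ≈ 6.64 doublings.
6.64 × 13.46 ≈ 89 years.

89 years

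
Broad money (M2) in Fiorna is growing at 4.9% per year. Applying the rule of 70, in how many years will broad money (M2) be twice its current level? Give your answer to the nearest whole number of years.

Doubling time ≈ 70 / 4.9 = 14.29 years.

≈ 14 years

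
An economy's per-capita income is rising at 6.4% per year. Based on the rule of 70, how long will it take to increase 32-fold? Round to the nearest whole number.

≈ 55 years

One doubling takes 70/6.4 = 10.94 years.
32× is 5 doublings, so 5 × 10.94 ≈ 55 years.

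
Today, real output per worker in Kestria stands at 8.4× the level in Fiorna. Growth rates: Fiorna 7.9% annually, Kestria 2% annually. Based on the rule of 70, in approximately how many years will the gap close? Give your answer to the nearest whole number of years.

≈ 36 years

What matters is the difference: 5.9 pp.
Rule of 70 on the gap: the ratio halves every 70/5.9 ≈ 11.86 years.
An 8.4× gap takes log₂(8.4) ≈ 3.07 halvings to close: 3.07 × 11.86 ≈ 36 years.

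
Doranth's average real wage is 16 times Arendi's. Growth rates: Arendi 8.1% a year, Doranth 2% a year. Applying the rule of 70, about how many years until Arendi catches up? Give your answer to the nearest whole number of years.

≈ 46 years

The growth-rate gap is 8.1% − 2% = 6.1 percentage points.
So the ratio between them halves every 70/6.1 ≈ 11.48 years.
A 16 times gap closes after 4 halvings: 4 × 11.48 ≈ 46 years.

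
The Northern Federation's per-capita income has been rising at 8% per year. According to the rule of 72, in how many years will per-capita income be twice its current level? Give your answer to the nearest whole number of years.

72/8 ≈ 9.00, so it doubles roughly every 9 years.

about 9 years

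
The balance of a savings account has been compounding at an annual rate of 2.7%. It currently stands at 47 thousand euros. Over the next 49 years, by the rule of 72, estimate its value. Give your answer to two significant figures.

about 170 thousand euros

Doubling time ≈ 72/2.7 = 26.67 years.
49 years is 49/26.67 ≈ 1.84 doublings, a factor of 2^1.84 ≈ 3.58.
47 × 3.58 ≈ 170 thousand euros.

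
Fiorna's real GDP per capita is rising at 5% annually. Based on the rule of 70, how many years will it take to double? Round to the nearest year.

around 14 years

70/5 ≈ 14.00, so it doubles roughly every 14 years.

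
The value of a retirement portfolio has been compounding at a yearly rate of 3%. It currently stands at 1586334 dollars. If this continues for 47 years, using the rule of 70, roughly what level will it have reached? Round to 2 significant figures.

6400000 dollars

It doubles every 70/3 ≈ 23.33 years, so 47 years is 2.01 doublings.
2^2.01 ≈ 4.03; 1586334 × 4.03 ≈ 6400000 dollars.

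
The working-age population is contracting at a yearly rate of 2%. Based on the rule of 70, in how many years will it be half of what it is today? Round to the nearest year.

Halving time ≈ 70 / 2 = 35.00 → 35 years.

around 35 years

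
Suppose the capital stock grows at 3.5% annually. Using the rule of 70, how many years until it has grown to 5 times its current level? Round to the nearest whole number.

One doubling takes 70/3.5 = 20.00 years.
5× is log₂ 5 ≈ 2.32 doublings, so ≈ 2.32 × 20.00 = 46 years.

roughly 46 years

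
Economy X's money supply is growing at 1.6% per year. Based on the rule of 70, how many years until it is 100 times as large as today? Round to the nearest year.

around 291 years

Doubling time ≈ 70/1.6 = 43.75 years.
Reaching 100× takes log₂(100) ≈ 6.64 doublings.
6.64 × 43.75 ≈ 291 years.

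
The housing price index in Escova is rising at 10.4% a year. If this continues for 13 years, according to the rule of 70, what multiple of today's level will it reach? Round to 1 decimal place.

about 3.8 times

Doubling time ≈ 70/10.4 = 6.73 years.
13 years / 6.73 ≈ 1.93 doublings → factor 2^1.93 ≈ 3.8.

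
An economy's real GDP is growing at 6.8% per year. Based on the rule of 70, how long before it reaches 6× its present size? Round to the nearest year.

At 6.8% it doubles every 70/6.8 ≈ 10.29 years.
Reaching 6× takes log₂(6) ≈ 2.58 doublings.
2.58 × 10.29 ≈ 27 years.

around 27 years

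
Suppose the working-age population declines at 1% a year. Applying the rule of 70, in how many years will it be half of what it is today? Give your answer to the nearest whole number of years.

The rule works in reverse for decay: 70/1 ≈ 70.00 years to halve.

around 70 years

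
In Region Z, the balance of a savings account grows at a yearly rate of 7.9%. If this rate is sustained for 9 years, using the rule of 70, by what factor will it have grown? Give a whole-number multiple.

70/7.9 ≈ 8.86 years per doubling.
9 years fits 1 doubling: 2^1 = 2.

roughly 2 times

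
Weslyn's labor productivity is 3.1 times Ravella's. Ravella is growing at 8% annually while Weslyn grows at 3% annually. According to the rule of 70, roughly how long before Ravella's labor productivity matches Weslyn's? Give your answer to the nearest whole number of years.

The growth-rate gap is 8% − 3% = 5 percentage points.
So the ratio between them halves every 70/5 ≈ 14.00 years.
A 3.1 times gap takes log₂(3.1) ≈ 1.63 halvings to close: 1.63 × 14.00 ≈ 23 years.

roughly 23 years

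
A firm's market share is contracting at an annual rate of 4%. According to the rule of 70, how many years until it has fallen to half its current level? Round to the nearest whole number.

Falling at 4%, it halves about every 70/4 = 17.50 years.

around 18 years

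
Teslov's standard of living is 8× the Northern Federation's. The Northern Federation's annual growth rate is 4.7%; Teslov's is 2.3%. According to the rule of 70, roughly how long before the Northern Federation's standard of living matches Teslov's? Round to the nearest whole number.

The growth-rate gap is 4.7% − 2.3% = 2.4 percentage points.
So the ratio between them halves every 70/2.4 ≈ 29.17 years.
An 8× gap closes after 3 halvings: 3 × 29.17 ≈ 88 years.

≈ 88 years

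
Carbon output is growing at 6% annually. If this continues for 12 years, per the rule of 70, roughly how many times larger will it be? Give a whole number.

At 6% one doubling takes ≈ 11.67 years; 12 years is 1 of them, so ×2.

roughly 2 times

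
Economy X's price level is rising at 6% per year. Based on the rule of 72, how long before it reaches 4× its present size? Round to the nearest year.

about 24 years

One doubling takes 72/6 = 12.00 years.
4× is 2 doublings, so 2 × 12.00 ≈ 24 years.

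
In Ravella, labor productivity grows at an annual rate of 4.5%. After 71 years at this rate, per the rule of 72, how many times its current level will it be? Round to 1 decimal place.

21.7 times

Doubles every ≈ 16.00 years (72/4.5).
71 years is 4.44 doublings; 2^4.44 ≈ 21.7×.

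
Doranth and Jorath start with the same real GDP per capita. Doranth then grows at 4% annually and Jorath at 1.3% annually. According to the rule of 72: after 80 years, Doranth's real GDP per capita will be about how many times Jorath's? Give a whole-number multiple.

Only the 2.7-point difference matters.
72/2.7 ≈ 26.67 years per doubling of the ratio; 80 years gives 3.00 doublings, so ≈ 8×.

roughly 8 times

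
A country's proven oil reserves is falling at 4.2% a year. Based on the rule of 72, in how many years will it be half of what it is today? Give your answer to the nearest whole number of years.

Falling at 4.2%, it halves about every 72/4.2 = 17.14 years.

about 17 years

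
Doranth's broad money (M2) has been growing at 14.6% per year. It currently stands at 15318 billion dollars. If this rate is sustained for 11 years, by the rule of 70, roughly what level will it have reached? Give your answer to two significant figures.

approximately 75000 billion dollars

It doubles every 70/14.6 ≈ 4.79 years, so 11 years is 2.30 doublings.
2^2.30 ≈ 4.92; 15318 × 4.92 ≈ 75000 billion dollars.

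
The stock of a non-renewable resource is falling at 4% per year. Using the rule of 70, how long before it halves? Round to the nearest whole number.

approximately 18 years

Falling at 4%, it halves about every 70/4 = 17.50 years.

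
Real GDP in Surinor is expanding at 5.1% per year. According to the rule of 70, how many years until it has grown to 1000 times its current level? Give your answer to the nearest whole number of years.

Doubling time ≈ 70/5.1 = 13.73 years.
Reaching 1000× takes log₂(1000) ≈ 9.97 doublings.
9.97 × 13.73 ≈ 137 years.

137 years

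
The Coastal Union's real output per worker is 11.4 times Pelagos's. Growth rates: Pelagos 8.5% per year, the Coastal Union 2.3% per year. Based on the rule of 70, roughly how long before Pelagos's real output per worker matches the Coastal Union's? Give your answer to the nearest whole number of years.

The growth-rate gap is 8.5% − 2.3% = 6.2 percentage points.
So the ratio between them halves every 70/6.2 ≈ 11.29 years.
An 11.4 times gap takes log₂(11.4) ≈ 3.51 halvings to close: 3.51 × 11.29 ≈ 40 years.

≈ 40 years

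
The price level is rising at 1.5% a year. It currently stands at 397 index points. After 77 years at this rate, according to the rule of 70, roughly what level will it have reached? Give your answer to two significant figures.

Doubling time ≈ 70/1.5 = 46.67 years.
77 years is 77/46.67 ≈ 1.65 doublings, a factor of 2^1.65 ≈ 3.14.
397 × 3.14 ≈ 1200 index points.

≈ 1200 index points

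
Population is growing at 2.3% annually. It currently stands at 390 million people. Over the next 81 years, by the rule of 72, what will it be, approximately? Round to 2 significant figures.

roughly 2300 million people

Doubling time ≈ 72/2.3 = 31.30 years.
81 years is 81/31.30 ≈ 2.59 doublings, a factor of 2^2.59 ≈ 6.02.
390 × 6.02 ≈ 2300 million people.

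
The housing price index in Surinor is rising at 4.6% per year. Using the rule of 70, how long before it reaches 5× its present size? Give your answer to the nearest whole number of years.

approximately 35 years

At 4.6% it doubles every 70/4.6 ≈ 15.22 years.
5× is log₂ 5 ≈ 2.32 doublings, so ≈ 2.32 × 15.22 = 35 years.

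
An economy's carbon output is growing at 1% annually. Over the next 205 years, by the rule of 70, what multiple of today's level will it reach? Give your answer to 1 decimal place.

about 7.6 times

Doubling time ≈ 70/1 = 70.00 years.
205 years / 70.00 ≈ 2.93 doublings → factor 2^2.93 ≈ 7.6.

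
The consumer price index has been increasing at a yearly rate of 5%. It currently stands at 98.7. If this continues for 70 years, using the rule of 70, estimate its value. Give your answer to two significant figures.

It doubles every 70/5 ≈ 14.00 years, so 70 years is 5.00 doublings.
2^5.00 ≈ 32.00; 98.7 × 32.00 ≈ 3200.

3200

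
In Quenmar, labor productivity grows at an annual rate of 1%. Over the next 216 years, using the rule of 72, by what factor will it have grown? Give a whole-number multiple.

72/1 ≈ 72.00 years per doubling.
216 years fits 3 doublings: 2^3 = 8.

roughly 8 times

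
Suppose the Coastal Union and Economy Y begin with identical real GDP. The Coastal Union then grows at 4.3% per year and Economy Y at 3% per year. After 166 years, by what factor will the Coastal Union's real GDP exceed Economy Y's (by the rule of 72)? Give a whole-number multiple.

Rate gap = 4.3% − 3% = 1.3 points.
The ratio doubles every 72/1.3 ≈ 55.38 years.
166/55.38 ≈ 3.00 doublings → ratio ≈ 2^3.00 ≈ 8.

8 times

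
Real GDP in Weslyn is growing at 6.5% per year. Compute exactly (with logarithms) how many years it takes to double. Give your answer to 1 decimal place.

11.0 years

t = ln(2) / ln(1 + 0.065) = 0.6931 / 0.062975 ≈ 11.01.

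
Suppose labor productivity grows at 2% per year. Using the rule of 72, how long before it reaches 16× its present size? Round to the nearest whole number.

At 2% it doubles every 72/2 ≈ 36.00 years.
16 = 2^4, so 4 doublings → 144 years.

approximately 144 years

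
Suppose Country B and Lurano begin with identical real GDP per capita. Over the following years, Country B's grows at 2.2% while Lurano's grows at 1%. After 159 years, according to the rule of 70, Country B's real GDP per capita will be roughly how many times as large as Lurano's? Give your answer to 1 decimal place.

Only the 1.2-point difference matters.
70/1.2 ≈ 58.33 years per doubling of the ratio; 159 years gives 2.73 doublings, so ≈ 6.6×.

about 6.6 times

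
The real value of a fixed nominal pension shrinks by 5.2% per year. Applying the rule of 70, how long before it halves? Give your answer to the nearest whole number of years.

about 13 years

Halving time ≈ 70 / 5.2 = 13.46 → 13 years.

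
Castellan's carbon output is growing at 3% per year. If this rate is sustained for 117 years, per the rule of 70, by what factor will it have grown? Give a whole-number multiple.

Doubling time ≈ 70/3 = 23.33 years.
117/23.33 ≈ 5 doublings, so about 2^5 = 32×.

≈ 32 times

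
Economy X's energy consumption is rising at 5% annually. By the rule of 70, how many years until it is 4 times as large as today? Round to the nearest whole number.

about 28 years

One doubling takes 70/5 = 14.00 years.
Getting to 4× needs 2 doublings: 2 × 14.00 ≈ 28 years.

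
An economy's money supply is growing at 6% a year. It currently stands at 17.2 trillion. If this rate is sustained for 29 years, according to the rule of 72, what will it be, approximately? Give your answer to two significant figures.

It doubles every 72/6 ≈ 12.00 years, so 29 years is 2.42 doublings.
2^2.42 ≈ 5.35; 17.2 × 5.35 ≈ 92 trillion.

around 92 trillion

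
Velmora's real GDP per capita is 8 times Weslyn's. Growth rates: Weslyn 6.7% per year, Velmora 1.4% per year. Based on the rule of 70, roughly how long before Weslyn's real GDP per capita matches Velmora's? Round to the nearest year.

Weslyn gains on Velmora at 6.7% − 1.4% = 5.3 points a year.
At that relative rate the gap halves every 70/5.3 ≈ 13.21 years.
An 8 times gap closes after 3 halvings: 3 × 13.21 ≈ 40 years.

approximately 40 years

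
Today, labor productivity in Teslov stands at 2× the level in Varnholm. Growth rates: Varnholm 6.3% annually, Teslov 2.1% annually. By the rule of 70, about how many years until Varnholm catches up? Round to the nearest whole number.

roughly 17 years

Varnholm gains on Teslov at 6.3% − 2.1% = 4.2 points a year.
At that relative rate the gap halves every 70/4.2 ≈ 16.67 years.
A 2× gap closes after 1 halving: 1 × 16.67 ≈ 17 years.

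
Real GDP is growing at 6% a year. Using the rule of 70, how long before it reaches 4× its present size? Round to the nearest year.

One doubling takes 70/6 = 11.67 years.
Getting to 4× needs 2 doublings: 2 × 11.67 ≈ 23 years.

around 23 years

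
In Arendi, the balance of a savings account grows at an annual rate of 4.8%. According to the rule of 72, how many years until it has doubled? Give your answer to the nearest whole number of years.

Doubling time ≈ 72 / 4.8 = 15.00 years.

roughly 15 years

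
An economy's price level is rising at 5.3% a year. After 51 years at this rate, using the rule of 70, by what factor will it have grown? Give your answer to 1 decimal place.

Doubling time ≈ 70/5.3 = 13.21 years.
51 years / 13.21 ≈ 3.86 doublings → factor 2^3.86 ≈ 14.5.

around 14.5 times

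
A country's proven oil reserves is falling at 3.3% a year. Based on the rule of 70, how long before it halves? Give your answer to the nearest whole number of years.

roughly 21 years

Falling at 3.3%, it halves about every 70/3.3 = 21.21 years.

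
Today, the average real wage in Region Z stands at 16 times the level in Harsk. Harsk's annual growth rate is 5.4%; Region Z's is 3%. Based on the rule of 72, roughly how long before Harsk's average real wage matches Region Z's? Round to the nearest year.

approximately 120 years

What matters is the difference: 2.4 pp.
Rule of 72 on the gap: the ratio halves every 72/2.4 ≈ 30.00 years.
A 16 times gap closes after 4 halvings: 4 × 30.00 ≈ 120 years.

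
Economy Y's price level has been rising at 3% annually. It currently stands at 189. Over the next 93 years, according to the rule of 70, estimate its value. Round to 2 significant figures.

3000

Doubling time ≈ 70/3 = 23.33 years.
93 years is 93/23.33 ≈ 3.99 doublings, a factor of 2^3.99 ≈ 15.89.
189 × 15.89 ≈ 3000.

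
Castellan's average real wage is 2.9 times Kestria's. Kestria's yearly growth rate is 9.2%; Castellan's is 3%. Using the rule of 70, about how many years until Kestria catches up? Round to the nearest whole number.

The growth-rate gap is 9.2% − 3% = 6.2 percentage points.
So the ratio between them halves every 70/6.2 ≈ 11.29 years.
A 2.9 times gap takes log₂(2.9) ≈ 1.54 halvings to close: 1.54 × 11.29 ≈ 17 years.

≈ 17 years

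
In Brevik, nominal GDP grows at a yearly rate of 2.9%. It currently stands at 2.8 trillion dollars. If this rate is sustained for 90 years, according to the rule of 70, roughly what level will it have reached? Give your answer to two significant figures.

Doubling time ≈ 70/2.9 = 24.14 years.
90 years is 90/24.14 ≈ 3.73 doublings, a factor of 2^3.73 ≈ 13.27.
2.8 × 13.27 ≈ 37 trillion dollars.

around 37 trillion dollars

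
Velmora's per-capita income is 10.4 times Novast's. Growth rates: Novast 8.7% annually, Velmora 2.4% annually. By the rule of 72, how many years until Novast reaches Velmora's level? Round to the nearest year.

The growth-rate gap is 8.7% − 2.4% = 6.3 percentage points.
So the ratio between them halves every 72/6.3 ≈ 11.43 years.
A 10.4 times gap takes log₂(10.4) ≈ 3.38 halvings to close: 3.38 × 11.43 ≈ 39 years.

about 39 years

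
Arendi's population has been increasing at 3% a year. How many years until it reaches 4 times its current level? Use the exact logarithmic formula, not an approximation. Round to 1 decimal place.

t = ln(4) / ln(1 + 0.03) = 1.3863 / 0.029559 ≈ 46.90.

46.9 years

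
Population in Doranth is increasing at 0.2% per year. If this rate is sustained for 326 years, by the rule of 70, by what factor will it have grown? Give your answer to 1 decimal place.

Doubling time ≈ 70/0.2 = 350.00 years.
326 years / 350.00 ≈ 0.93 doublings → factor 2^0.93 ≈ 1.9.

around 1.9 times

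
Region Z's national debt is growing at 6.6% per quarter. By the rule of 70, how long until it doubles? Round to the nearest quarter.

At 6.6%, doubling takes about 70/6.6 = 10.61 quarters.

approximately 11 quarters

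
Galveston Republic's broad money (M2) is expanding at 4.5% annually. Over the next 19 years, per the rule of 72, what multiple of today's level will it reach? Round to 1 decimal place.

Doubling time ≈ 72/4.5 = 16.00 years.
19 years / 16.00 ≈ 1.19 doublings → factor 2^1.19 ≈ 2.3.

roughly 2.3 times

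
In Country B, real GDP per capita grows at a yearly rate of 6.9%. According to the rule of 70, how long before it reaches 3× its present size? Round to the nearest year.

approximately 16 years

At 6.9% it doubles every 70/6.9 ≈ 10.14 years.
Reaching 3× takes log₂(3) ≈ 1.58 doublings.
1.58 × 10.14 ≈ 16 years.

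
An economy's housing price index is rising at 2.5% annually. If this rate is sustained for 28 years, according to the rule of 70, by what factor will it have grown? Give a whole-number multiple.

≈ 2 times

70/2.5 ≈ 28.00 years per doubling.
28 years fits 1 doubling: 2^1 = 2.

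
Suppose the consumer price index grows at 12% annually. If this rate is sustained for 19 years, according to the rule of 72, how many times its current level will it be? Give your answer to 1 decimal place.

around 9.0 times

Doubles every ≈ 6.00 years (72/12).
19 years is 3.17 doublings; 2^3.17 ≈ 9.0×.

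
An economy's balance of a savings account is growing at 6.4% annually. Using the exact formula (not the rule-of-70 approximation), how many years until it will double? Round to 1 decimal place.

11.2 years

t = ln(2) / ln(1 + 0.064) = 0.6931 / 0.062035 ≈ 11.17.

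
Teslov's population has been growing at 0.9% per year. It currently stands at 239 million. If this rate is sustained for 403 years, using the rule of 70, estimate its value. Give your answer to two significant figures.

≈ 8700 million

Doubling time ≈ 70/0.9 = 77.78 years.
403 years is 403/77.78 ≈ 5.18 doublings, a factor of 2^5.18 ≈ 36.25.
239 × 36.25 ≈ 8700 million.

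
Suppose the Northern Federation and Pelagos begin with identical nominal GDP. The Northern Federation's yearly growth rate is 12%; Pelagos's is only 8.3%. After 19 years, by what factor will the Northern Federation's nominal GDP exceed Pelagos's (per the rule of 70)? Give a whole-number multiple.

about 2 times

the Northern Federation pulls ahead at 3.7 pp per year, so the ratio doubles every 70/3.7 ≈ 18.92 years.
In 19 years that's 1.00 doublings: 2^1.00 ≈ 2.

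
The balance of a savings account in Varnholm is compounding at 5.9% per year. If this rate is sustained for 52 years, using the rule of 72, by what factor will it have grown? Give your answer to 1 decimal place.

approximately 19.2 times

Doubling time ≈ 72/5.9 = 12.20 years.
52 years / 12.20 ≈ 4.26 doublings → factor 2^4.26 ≈ 19.2.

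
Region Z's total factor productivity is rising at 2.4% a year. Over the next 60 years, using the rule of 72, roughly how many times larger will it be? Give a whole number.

roughly 4 times

Doubling time ≈ 72/2.4 = 30.00 years.
60/30.00 ≈ 2 doublings, so about 2^2 = 4×.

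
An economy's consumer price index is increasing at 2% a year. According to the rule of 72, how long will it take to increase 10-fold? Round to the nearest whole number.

roughly 120 years

Doubling time ≈ 72/2 = 36.00 years.
Reaching 10× takes log₂(10) ≈ 3.32 doublings.
3.32 × 36.00 ≈ 120 years.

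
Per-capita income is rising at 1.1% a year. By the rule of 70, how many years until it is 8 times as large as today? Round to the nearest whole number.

around 191 years

Doubling time ≈ 70/1.1 = 63.64 years.
8× is 3 doublings, so 3 × 63.64 ≈ 191 years.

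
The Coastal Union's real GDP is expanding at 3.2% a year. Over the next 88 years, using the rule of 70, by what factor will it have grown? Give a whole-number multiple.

At 3.2% one doubling takes ≈ 21.88 years; 88 years is 4 of them, so ×16.

around 16 times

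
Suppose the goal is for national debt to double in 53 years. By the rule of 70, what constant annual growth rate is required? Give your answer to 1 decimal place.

1.3%

70 / 53 ≈ 1.32, so about 1.3% annually.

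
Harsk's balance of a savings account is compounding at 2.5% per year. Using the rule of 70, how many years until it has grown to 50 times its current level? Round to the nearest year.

Doubling time ≈ 70/2.5 = 28.00 years.
Reaching 50× takes log₂(50) ≈ 5.64 doublings.
5.64 × 28.00 ≈ 158 years.

158 years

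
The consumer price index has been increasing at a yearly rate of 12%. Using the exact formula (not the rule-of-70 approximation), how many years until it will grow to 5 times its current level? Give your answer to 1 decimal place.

t = ln(5) / ln(1 + 0.12) = 1.6094 / 0.113329 ≈ 14.20.

14.2 years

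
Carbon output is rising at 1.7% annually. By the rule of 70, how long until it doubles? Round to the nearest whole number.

around 41 years

Doubling time ≈ 70 / 1.7 = 41.18 years.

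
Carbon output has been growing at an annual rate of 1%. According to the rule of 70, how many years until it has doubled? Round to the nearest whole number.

Doubling time ≈ 70 / 1 = 70.00 years.

roughly 70 years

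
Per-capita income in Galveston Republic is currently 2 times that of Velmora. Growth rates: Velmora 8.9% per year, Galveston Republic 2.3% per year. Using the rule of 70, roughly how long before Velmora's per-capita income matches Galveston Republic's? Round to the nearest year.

≈ 11 years

Velmora gains on Galveston Republic at 8.9% − 2.3% = 6.6 points a year.
At that relative rate the gap halves every 70/6.6 ≈ 10.61 years.
A 2 times gap closes after 1 halving: 1 × 10.61 ≈ 11 years.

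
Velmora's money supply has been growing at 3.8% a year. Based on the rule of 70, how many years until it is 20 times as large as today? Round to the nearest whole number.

around 80 years

Doubling time ≈ 70/3.8 = 18.42 years.
20× is log₂ 20 ≈ 4.32 doublings, so ≈ 4.32 × 18.42 = 80 years.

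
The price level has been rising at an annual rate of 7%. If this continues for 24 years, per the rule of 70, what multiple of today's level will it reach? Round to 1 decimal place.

Doubling time ≈ 70/7 = 10.00 years.
24 years / 10.00 ≈ 2.40 doublings → factor 2^2.40 ≈ 5.3.

≈ 5.3 times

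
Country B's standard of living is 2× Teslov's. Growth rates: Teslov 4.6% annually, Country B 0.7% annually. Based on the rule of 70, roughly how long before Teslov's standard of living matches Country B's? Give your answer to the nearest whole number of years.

around 18 years

Teslov gains on Country B at 4.6% − 0.7% = 3.9 points a year.
At that relative rate the gap halves every 70/3.9 ≈ 17.95 years.
A 2× gap closes after 1 halving: 1 × 17.95 ≈ 18 years.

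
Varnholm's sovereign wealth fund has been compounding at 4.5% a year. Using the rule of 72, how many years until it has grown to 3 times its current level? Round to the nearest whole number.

At 4.5% it doubles every 72/4.5 ≈ 16.00 years.
Reaching 3× takes log₂(3) ≈ 1.58 doublings.
1.58 × 16.00 ≈ 25 years.

around 25 years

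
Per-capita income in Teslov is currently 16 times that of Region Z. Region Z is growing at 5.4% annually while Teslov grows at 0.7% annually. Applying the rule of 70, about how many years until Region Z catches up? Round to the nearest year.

approximately 60 years

The growth-rate gap is 5.4% − 0.7% = 4.7 percentage points.
So the ratio between them halves every 70/4.7 ≈ 14.89 years.
A 16 times gap closes after 4 halvings: 4 × 14.89 ≈ 60 years.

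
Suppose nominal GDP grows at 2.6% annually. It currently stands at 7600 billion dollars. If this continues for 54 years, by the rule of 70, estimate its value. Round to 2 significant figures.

It doubles every 70/2.6 ≈ 26.92 years, so 54 years is 2.01 doublings.
2^2.01 ≈ 4.03; 7600 × 4.03 ≈ 31000 billion dollars.

about 31000 billion dollars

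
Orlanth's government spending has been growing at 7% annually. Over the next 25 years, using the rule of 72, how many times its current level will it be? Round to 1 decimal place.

Doubles every ≈ 10.29 years (72/7).
25 years is 2.43 doublings; 2^2.43 ≈ 5.4×.

≈ 5.4 times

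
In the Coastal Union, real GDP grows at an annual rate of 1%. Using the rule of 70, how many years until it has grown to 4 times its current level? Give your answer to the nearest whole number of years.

about 140 years

Doubling time ≈ 70/1 = 70.00 years.
Getting to 4× needs 2 doublings: 2 × 70.00 ≈ 140 years.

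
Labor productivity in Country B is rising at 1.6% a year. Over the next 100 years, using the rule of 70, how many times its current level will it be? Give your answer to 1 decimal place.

Doubling time ≈ 70/1.6 = 43.75 years.
100 years / 43.75 ≈ 2.29 doublings → factor 2^2.29 ≈ 4.9.

approximately 4.9 times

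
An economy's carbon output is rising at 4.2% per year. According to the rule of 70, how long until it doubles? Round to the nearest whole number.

around 17 years

At 4.2%, doubling takes about 70/4.2 = 16.67 years.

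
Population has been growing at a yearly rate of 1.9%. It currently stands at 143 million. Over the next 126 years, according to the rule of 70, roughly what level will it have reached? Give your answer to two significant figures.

roughly 1500 million

It doubles every 70/1.9 ≈ 36.84 years, so 126 years is 3.42 doublings.
2^3.42 ≈ 10.70; 143 × 10.70 ≈ 1500 million.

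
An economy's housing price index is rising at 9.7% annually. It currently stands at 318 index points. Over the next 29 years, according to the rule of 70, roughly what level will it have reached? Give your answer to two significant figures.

It doubles every 70/9.7 ≈ 7.22 years, so 29 years is 4.02 doublings.
2^4.02 ≈ 16.22; 318 × 16.22 ≈ 5200 index points.

roughly 5200 index points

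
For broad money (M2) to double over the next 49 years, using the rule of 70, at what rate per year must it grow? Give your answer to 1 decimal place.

approximately 1.4%

70 / 49 ≈ 1.43, so about 1.4% per year.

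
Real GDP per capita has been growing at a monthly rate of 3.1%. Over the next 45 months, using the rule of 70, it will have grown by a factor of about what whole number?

≈ 4 times

At 3.1% one doubling takes ≈ 22.58 months; 45 months is 2 of them, so ×4.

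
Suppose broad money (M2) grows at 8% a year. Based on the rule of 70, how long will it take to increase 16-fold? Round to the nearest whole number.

≈ 35 years

At 8% it doubles every 70/8 ≈ 8.75 years.
16 = 2^4, so 4 doublings → 35 years.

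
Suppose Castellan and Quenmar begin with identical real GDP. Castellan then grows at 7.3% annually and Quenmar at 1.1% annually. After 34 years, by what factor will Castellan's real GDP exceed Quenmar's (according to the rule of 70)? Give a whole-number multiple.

≈ 8 times

Rate gap = 7.3% − 1.1% = 6.2 points.
The ratio doubles every 70/6.2 ≈ 11.29 years.
34/11.29 ≈ 3.01 doublings → ratio ≈ 2^3.01 ≈ 8.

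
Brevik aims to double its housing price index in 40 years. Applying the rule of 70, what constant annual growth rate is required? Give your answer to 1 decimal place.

70 / 40 ≈ 1.75, so about 1.8% a year.

approximately 1.8%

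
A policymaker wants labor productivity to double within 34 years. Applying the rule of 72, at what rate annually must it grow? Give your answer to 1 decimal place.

72 / 34 ≈ 2.12, so about 2.1% annually.

2.1%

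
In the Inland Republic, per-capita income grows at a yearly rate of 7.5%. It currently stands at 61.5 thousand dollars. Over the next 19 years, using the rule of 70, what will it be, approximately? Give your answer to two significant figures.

It doubles every 70/7.5 ≈ 9.33 years, so 19 years is 2.04 doublings.
2^2.04 ≈ 4.11; 61.5 × 4.11 ≈ 250 thousand dollars.

250 thousand dollars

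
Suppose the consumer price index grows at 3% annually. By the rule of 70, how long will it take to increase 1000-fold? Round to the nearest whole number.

Doubling time ≈ 70/3 = 23.33 years.
1000× is log₂ 1000 ≈ 9.97 doublings, so ≈ 9.97 × 23.33 = 233 years.

≈ 233 years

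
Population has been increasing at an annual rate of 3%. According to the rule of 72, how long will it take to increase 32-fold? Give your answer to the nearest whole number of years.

≈ 120 years

At 3% it doubles every 72/3 ≈ 24.00 years.
Getting to 32× needs 5 doublings: 5 × 24.00 ≈ 120 years.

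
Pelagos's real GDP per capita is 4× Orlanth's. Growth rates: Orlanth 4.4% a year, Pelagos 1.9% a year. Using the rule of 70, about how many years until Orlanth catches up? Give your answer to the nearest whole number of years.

The growth-rate gap is 4.4% − 1.9% = 2.5 percentage points.
So the ratio between them halves every 70/2.5 ≈ 28.00 years.
A 4× gap closes after 2 halvings: 2 × 28.00 ≈ 56 years.

56 years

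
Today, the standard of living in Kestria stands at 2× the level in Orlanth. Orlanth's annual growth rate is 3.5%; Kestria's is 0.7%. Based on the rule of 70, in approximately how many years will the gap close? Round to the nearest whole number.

approximately 25 years

What matters is the difference: 2.8 pp.
Rule of 70 on the gap: the ratio halves every 70/2.8 ≈ 25.00 years.
A 2× gap closes after 1 halving: 1 × 25.00 ≈ 25 years.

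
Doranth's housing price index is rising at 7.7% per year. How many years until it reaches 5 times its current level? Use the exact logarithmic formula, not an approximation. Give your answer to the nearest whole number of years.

t = ln(5) / ln(1 + 0.077) = 1.6094 / 0.074179 ≈ 21.70.
≈ 22 years.

22 years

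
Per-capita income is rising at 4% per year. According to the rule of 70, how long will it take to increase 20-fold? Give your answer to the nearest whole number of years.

about 76 years

One doubling takes 70/4 = 17.50 years.
20× is log₂ 20 ≈ 4.32 doublings, so ≈ 4.32 × 17.50 = 76 years.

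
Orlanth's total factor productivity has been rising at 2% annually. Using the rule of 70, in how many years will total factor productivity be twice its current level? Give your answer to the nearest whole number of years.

around 35 years

70/2 ≈ 35.00, so it doubles roughly every 35 years.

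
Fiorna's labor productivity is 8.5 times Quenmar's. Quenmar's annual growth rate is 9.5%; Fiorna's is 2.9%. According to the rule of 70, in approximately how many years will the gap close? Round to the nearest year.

Quenmar gains on Fiorna at 9.5% − 2.9% = 6.6 points a year.
At that relative rate the gap halves every 70/6.6 ≈ 10.61 years.
An 8.5 times gap takes log₂(8.5) ≈ 3.09 halvings to close: 3.09 × 10.61 ≈ 33 years.

33 years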